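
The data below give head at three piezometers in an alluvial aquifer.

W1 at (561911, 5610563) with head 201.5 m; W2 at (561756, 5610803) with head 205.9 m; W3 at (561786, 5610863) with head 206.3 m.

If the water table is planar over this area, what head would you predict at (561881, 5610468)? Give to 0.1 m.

200.7 m

Taking W1 as reference: W2−W1 = (-155, 240, +4.4); W3−W1 = (-125, 300, +4.8).
Determinant of the coordinate differences = (-155)·300 − (-125)·240 = -16500.
∂h/∂x = [(+4.4)·300 − (+4.8)·240] / -16500 = -0.01018
∂h/∂y = [(-155)·(+4.8) − (-125)·(+4.4)] / -16500 = +0.01176
h(561881, 5610468) = 201.5 + (-0.01018)·(-30) + (+0.01176)·(-95) = 201.5 +0.305 -1.117 = 200.688 m.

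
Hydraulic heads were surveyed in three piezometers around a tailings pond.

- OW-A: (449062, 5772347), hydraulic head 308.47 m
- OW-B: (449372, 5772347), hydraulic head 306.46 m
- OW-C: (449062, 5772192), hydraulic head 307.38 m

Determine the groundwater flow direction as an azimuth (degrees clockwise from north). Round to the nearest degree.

∂h/∂x = (306.46 − 308.47) / (449372 − 449062) = -0.006484
∂h/∂y = (307.38 − 308.47) / (5772192 − 5772347) = +0.007032
Flow direction (−∇h) has components (+0.006484 E, -0.007032 N).
Azimuth = atan2(E, N) = atan2(+0.006484, -0.007032) = 137.3° ≈ 137°.

137°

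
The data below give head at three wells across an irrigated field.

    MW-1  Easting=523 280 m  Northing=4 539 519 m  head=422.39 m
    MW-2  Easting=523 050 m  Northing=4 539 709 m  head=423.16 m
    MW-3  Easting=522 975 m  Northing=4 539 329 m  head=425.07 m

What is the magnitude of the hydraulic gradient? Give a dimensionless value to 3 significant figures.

Taking MW-1 as reference: MW-2−MW-1 = (-230, 190, +0.77); MW-3−MW-1 = (-305, -190, +2.68).
Solve a·Δx + b·Δy = Δh: det = (-230)·(-190) − (-305)·190 = 101650.
∂h/∂x = [(+0.77)·(-190) − (+2.68)·190] / 101650 = -0.006449
∂h/∂y = [(-230)·(+2.68) − (-305)·(+0.77)] / 101650 = -0.003754
|∇h| = √(-0.006449² + -0.003754²) = 0.007462

0.00746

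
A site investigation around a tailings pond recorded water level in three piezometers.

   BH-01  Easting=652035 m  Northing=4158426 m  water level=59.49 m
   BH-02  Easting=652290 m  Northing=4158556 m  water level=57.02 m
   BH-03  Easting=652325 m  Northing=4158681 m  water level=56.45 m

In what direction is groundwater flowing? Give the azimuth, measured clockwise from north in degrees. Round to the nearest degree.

076°

Three-point gradient (reference BH-01): Δ to BH-02 = (255, 130, -2.47), Δ to BH-03 = (290, 255, -3.04).
∂h/∂x = -0.008587, ∂h/∂y = -0.002156 (det = 27325).
Flow direction (−∇h) has components (+0.008587 E, +0.002156 N).
Azimuth = atan2(E, N) = atan2(+0.008587, +0.002156) = 75.9° ≈ 076°.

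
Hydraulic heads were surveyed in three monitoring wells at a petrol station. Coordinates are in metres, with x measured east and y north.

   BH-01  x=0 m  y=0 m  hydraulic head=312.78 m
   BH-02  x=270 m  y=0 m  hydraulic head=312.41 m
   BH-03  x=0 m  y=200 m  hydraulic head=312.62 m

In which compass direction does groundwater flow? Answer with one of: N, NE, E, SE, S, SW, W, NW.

NE

∂h/∂x = (312.41 − 312.78) / (270 − 0) = -0.001370
∂h/∂y = (312.62 − 312.78) / (200 − 0) = -0.0008000
Flow = −∇h = (+0.001370 east, +0.0008000 north), which points northeast.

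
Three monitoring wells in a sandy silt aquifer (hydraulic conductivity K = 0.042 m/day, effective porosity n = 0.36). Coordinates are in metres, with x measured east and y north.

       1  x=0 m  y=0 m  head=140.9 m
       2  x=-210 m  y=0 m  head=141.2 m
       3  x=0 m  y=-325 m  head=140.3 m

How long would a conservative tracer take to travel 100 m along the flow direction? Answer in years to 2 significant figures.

∂h/∂x = (141.2 − 140.9) / (-210 − 0) = -0.001429
∂h/∂y = (140.3 − 140.9) / (-325 − 0) = +0.001846
|∇h| = √(-0.001429² + 0.001846²) = 0.002334
Seepage velocity v = K·i/n = 0.042 × 0.002334 / 0.36 = 0.0002723 m/day.
t = 100 / 0.0002723 = 3.672e+05 days = 1.01e+03 years.

1000 years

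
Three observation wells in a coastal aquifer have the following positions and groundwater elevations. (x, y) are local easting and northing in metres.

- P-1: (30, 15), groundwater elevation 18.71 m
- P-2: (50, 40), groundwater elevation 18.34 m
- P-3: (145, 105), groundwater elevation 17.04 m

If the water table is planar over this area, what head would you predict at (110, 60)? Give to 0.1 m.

17.7 m

Differences from P-1: to P-2 (Δx, Δy, Δh) = (20, 25, -0.37); to P-3 = (115, 90, -1.67).
Solve a·Δx + b·Δy = Δh: det = 20·90 − 115·25 = -1075.
∂h/∂x = [(-0.37)·90 − (-1.67)·25] / -1075 = -0.007860
∂h/∂y = [20·(-1.67) − 115·(-0.37)] / -1075 = -0.008512
h(110, 60) = 18.71 + (-0.007860)·(80) + (-0.008512)·(45) = 18.71 -0.629 -0.383 = 17.698 m.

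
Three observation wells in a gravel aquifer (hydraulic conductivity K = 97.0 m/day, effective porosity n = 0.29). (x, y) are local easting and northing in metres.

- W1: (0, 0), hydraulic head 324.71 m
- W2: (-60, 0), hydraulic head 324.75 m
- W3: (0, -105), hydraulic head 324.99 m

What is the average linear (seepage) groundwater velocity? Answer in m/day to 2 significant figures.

0.92 m/day

∂h/∂x = (324.75 − 324.71) / (-60 − 0) = -0.0006667
∂h/∂y = (324.99 − 324.71) / (-105 − 0) = -0.002667
|∇h| = √(-0.0006667² + -0.002667²) = 0.002749
Seepage velocity v = K·i/n = 97.0 × 0.002749 / 0.29 = 0.9195 m/day.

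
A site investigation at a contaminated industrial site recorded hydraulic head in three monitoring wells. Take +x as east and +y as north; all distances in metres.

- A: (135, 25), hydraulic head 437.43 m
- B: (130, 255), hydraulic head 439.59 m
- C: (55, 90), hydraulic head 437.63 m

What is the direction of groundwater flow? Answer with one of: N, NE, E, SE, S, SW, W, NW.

SW

Taking A as reference: B−A = (-5, 230, +2.16); C−A = (-80, 65, +0.20).
Determinant of the coordinate differences = (-5)·65 − (-80)·230 = 18075.
∂h/∂x = [(+2.16)·65 − (+0.20)·230] / 18075 = +0.005223
∂h/∂y = [(-5)·(+0.20) − (-80)·(+2.16)] / 18075 = +0.009505
Flow = −∇h = (-0.005223 east, -0.009505 north), which points southwest.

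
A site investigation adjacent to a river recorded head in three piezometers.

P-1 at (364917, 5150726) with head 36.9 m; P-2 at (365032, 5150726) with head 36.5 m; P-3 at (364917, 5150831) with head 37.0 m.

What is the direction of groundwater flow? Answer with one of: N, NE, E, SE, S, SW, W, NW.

∂h/∂x = (36.5 − 36.9) / (365032 − 364917) = -0.003478
∂h/∂y = (37.0 − 36.9) / (5150831 − 5150726) = +0.0009524
Flow = −∇h = (+0.003478 east, -0.0009524 north), which points east.

E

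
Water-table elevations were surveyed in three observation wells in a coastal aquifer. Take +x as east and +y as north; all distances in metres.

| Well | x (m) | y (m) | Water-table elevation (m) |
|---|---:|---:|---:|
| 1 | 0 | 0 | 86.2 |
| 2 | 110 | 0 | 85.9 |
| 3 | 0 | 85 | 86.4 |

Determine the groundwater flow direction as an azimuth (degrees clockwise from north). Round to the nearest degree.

∂h/∂x = (85.9 − 86.2) / (110 − 0) = -0.002727
∂h/∂y = (86.4 − 86.2) / (85 − 0) = +0.002353
Flow direction (−∇h) has components (+0.002727 E, -0.002353 N).
Azimuth = atan2(E, N) = atan2(+0.002727, -0.002353) = 130.8° ≈ 131°.

131°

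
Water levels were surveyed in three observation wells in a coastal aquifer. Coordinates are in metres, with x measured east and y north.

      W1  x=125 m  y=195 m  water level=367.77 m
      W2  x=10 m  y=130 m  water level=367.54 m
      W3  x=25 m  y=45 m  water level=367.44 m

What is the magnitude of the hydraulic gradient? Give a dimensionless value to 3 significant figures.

Three-point gradient (reference W1): Δ to W2 = (-115, -65, -0.23), Δ to W3 = (-100, -150, -0.33).
∂h/∂x = +0.001214, ∂h/∂y = +0.001391 (det = 10750).
|∇h| = √(0.001214² + 0.001391²) = 0.001846

0.00185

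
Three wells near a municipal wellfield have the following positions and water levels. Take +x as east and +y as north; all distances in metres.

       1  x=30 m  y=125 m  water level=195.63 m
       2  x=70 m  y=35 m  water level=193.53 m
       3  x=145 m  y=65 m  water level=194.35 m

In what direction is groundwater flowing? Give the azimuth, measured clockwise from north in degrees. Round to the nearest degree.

183°

Differences from 1: to 2 (Δx, Δy, Δh) = (40, -90, -2.10); to 3 = (115, -60, -1.28).
Determinant of the coordinate differences = 40·(-60) − 115·(-90) = 7950.
∂h/∂x = [(-2.10)·(-60) − (-1.28)·(-90)] / 7950 = +0.001358
∂h/∂y = [40·(-1.28) − 115·(-2.10)] / 7950 = +0.02394
Flow direction (−∇h) has components (-0.001358 E, -0.02394 N).
Azimuth = atan2(E, N) = atan2(-0.001358, -0.02394) = 183.2° ≈ 183°.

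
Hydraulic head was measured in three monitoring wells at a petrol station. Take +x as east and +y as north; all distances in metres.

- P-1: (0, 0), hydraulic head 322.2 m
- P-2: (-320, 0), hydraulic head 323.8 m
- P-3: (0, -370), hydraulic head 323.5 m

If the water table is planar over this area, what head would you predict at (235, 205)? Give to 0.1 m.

320.3 m

∂h/∂x = (323.8 − 322.2) / (-320 − 0) = -0.005000
∂h/∂y = (323.5 − 322.2) / (-370 − 0) = -0.003514
h(235, 205) = 322.2 + (-0.005000)·(235) + (-0.003514)·(205) = 322.2 -1.175 -0.720 = 320.305 m.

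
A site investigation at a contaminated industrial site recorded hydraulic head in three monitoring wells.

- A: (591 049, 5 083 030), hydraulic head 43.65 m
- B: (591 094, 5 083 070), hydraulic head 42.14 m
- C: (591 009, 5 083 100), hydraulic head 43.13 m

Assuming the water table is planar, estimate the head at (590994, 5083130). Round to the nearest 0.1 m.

Three-point gradient (reference A): Δ to B = (45, 40, -1.51), Δ to C = (-40, 70, -0.52).
∂h/∂x = -0.01787, ∂h/∂y = -0.01764 (det = 4750).
h(590994, 5083130) = 43.65 + (-0.01787)·(-55) + (-0.01764)·(100) = 43.65 +0.983 -1.764 = 42.869 m.

42.9 m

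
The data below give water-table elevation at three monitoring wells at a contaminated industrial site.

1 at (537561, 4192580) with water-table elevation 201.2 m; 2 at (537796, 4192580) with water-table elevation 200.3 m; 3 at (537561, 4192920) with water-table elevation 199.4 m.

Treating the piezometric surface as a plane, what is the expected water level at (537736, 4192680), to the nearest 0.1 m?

∂h/∂x = (200.3 − 201.2) / (537796 − 537561) = -0.003830
∂h/∂y = (199.4 − 201.2) / (4192920 − 4192580) = -0.005294
h(537736, 4192680) = 201.2 + (-0.003830)·(175) + (-0.005294)·(100) = 201.2 -0.670 -0.529 = 200.000 m.

200.0 m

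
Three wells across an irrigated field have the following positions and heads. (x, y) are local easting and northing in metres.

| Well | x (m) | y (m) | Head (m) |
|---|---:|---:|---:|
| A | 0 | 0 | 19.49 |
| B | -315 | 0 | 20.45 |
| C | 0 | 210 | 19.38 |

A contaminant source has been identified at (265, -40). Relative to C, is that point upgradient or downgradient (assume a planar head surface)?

downgradient

∂h/∂x = (20.45 − 19.49) / (-315 − 0) = -0.003048
∂h/∂y = (19.38 − 19.49) / (210 − 0) = -0.0005238
Head at (265, -40) = 19.49 + (-0.003048)·(265) + (-0.0005238)·(-40) = 18.70 m.
That is lower than the 19.38 m at C, so the point is downgradient.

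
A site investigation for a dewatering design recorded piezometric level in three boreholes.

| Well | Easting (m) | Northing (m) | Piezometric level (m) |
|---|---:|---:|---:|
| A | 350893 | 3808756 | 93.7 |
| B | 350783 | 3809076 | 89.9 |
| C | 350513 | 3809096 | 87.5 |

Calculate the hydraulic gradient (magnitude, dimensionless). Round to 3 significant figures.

Taking A as reference: B−A = (-110, 320, -3.8); C−A = (-380, 340, -6.2).
Determinant of the coordinate differences = (-110)·340 − (-380)·320 = 84200.
∂h/∂x = [(-3.8)·340 − (-6.2)·320] / 84200 = +0.008219
∂h/∂y = [(-110)·(-6.2) − (-380)·(-3.8)] / 84200 = -0.009050
|∇h| = √(0.008219² + -0.009050²) = 0.01223

0.0122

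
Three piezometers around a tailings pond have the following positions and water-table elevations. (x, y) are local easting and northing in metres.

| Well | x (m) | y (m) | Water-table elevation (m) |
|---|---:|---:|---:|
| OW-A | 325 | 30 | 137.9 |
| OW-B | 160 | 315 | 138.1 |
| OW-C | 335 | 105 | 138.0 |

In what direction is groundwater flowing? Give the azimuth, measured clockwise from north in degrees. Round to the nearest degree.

216°

Taking OW-A as reference: OW-B−OW-A = (-165, 285, +0.2); OW-C−OW-A = (10, 75, +0.1).
Determinant of the coordinate differences = (-165)·75 − 10·285 = -15225.
∂h/∂x = [(+0.2)·75 − (+0.1)·285] / -15225 = +0.0008867
∂h/∂y = [(-165)·(+0.1) − 10·(+0.2)] / -15225 = +0.001215
Flow direction (−∇h) has components (-0.0008867 E, -0.001215 N).
Azimuth = atan2(E, N) = atan2(-0.0008867, -0.001215) = 216.1° ≈ 216°.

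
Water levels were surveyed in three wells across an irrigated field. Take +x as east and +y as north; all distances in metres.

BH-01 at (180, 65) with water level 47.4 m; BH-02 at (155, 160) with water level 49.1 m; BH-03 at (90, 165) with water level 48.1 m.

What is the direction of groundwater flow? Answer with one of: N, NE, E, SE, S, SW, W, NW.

Taking BH-01 as reference: BH-02−BH-01 = (-25, 95, +1.7); BH-03−BH-01 = (-90, 100, +0.7).
Solve a·Δx + b·Δy = Δh: det = (-25)·100 − (-90)·95 = 6050.
∂h/∂x = [(+1.7)·100 − (+0.7)·95] / 6050 = +0.01711
∂h/∂y = [(-25)·(+0.7) − (-90)·(+1.7)] / 6050 = +0.02240
Flow = −∇h = (-0.01711 east, -0.02240 north), which points southwest.

SW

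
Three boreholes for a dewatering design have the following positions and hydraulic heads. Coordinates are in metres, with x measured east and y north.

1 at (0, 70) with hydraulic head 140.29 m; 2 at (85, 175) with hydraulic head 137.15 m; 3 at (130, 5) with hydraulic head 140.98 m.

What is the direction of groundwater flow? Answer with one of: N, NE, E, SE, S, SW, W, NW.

N

Differences from 1: to 2 (Δx, Δy, Δh) = (85, 105, -3.14); to 3 = (130, -65, +0.69).
Determinant of the coordinate differences = 85·(-65) − 130·105 = -19175.
∂h/∂x = [(-3.14)·(-65) − (+0.69)·105] / -19175 = -0.006866
∂h/∂y = [85·(+0.69) − 130·(-3.14)] / -19175 = -0.02435
Flow = −∇h = (+0.006866 east, +0.02435 north), which points north.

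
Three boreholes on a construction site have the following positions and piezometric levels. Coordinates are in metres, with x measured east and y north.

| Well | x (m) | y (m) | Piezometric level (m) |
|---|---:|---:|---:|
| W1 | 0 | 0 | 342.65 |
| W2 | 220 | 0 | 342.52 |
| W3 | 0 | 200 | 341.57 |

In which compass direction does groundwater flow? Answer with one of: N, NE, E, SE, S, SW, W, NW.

N

∂h/∂x = (342.52 − 342.65) / (220 − 0) = -0.0005909
∂h/∂y = (341.57 − 342.65) / (200 − 0) = -0.005400
Flow = −∇h = (+0.0005909 east, +0.005400 north), which points north.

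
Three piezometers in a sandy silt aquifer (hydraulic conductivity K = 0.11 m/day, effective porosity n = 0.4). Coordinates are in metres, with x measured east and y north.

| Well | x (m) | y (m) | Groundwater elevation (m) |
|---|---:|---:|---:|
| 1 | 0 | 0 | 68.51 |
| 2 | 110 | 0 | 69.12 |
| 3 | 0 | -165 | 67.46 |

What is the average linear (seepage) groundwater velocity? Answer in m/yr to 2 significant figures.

0.85 m/yr

∂h/∂x = (69.12 − 68.51) / (110 − 0) = +0.005545
∂h/∂y = (67.46 − 68.51) / (-165 − 0) = +0.006364
|∇h| = √(0.005545² + 0.006364²) = 0.008441
Seepage velocity v = K·i/n = 0.11 × 0.008441 / 0.4 = 0.002321 m/day = 0.8477 m/yr.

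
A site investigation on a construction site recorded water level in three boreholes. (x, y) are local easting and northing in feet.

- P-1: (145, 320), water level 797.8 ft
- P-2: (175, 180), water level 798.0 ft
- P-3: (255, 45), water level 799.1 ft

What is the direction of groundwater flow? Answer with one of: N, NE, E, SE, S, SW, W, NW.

With h = a·x + b·y + c and P-1 as origin, the differences give:
  30·a + (-140)·b = +0.2
  110·a + (-275)·b = +1.3
Eliminate b (×(-275) and ×(-140), subtract): 7150·a = 127.00 → a = ∂h/∂x = +0.01776
Back-substitute: b = ∂h/∂y = +0.002378.
Flow = −∇h = (-0.01776 east, -0.002378 north), which points west.

W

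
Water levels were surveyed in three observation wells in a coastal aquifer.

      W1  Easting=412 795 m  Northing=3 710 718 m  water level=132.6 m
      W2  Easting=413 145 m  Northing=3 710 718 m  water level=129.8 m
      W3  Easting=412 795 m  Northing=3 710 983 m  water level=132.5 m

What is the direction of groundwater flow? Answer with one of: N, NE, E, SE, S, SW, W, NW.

E

∂h/∂x = (129.8 − 132.6) / (413145 − 412795) = -0.008000
∂h/∂y = (132.5 − 132.6) / (3710983 − 3710718) = -0.0003774
Flow = −∇h = (+0.008000 east, +0.0003774 north), which points east.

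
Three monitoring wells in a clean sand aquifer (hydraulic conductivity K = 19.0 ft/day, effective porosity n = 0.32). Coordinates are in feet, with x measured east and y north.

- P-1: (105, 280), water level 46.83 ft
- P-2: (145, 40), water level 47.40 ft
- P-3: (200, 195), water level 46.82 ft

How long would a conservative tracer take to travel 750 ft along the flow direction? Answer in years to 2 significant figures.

9.0 years

With h = a·x + b·y + c and P-1 as origin, the differences give:
  40·a + (-240)·b = +0.57
  95·a + (-85)·b = -0.01
Eliminate b (×(-85) and ×(-240), subtract): 19400·a = -50.850 → a = ∂h/∂x = -0.002621
Back-substitute: b = ∂h/∂y = -0.002812.
|∇h| = √(-0.002621² + -0.002812²) = 0.003844
Seepage velocity v = K·i/n = 19.0 × 0.003844 / 0.32 = 0.2282 ft/day.
t = 750 / 0.2282 = 3287 days = 9 years.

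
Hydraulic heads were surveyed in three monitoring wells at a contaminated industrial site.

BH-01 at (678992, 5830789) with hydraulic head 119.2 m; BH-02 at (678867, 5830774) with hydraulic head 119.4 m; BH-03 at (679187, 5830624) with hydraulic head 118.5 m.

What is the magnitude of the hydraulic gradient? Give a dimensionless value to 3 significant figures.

Differences from BH-01: to BH-02 (Δx, Δy, Δh) = (-125, -15, +0.2); to BH-03 = (195, -165, -0.7).
Solve a·Δx + b·Δy = Δh: det = (-125)·(-165) − 195·(-15) = 23550.
∂h/∂x = [(+0.2)·(-165) − (-0.7)·(-15)] / 23550 = -0.001847
∂h/∂y = [(-125)·(-0.7) − 195·(+0.2)] / 23550 = +0.002059
|∇h| = √(-0.001847² + 0.002059²) = 0.002766

0.00277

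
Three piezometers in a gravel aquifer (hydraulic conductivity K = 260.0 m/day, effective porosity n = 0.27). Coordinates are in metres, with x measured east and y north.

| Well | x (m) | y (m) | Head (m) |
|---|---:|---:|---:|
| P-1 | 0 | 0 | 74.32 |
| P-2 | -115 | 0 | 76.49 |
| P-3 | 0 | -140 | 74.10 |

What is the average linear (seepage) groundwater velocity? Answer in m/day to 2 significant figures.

18 m/day

∂h/∂x = (76.49 − 74.32) / (-115 − 0) = -0.01887
∂h/∂y = (74.10 − 74.32) / (-140 − 0) = +0.001571
|∇h| = √(-0.01887² + 0.001571²) = 0.01894
Seepage velocity v = K·i/n = 260.0 × 0.01894 / 0.27 = 18.24 m/day.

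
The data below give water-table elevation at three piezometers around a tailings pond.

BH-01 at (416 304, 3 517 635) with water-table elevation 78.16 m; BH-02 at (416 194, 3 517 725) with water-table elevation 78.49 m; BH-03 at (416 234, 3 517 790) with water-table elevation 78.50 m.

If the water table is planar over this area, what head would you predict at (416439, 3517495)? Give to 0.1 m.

77.7 m

Differences from BH-01: to BH-02 (Δx, Δy, Δh) = (-110, 90, +0.33); to BH-03 = (-70, 155, +0.34).
Solve a·Δx + b·Δy = Δh: det = (-110)·155 − (-70)·90 = -10750.
∂h/∂x = [(+0.33)·155 − (+0.34)·90] / -10750 = -0.001912
∂h/∂y = [(-110)·(+0.34) − (-70)·(+0.33)] / -10750 = +0.001330
h(416439, 3517495) = 78.16 + (-0.001912)·(135) + (+0.001330)·(-140) = 78.16 -0.258 -0.186 = 77.716 m.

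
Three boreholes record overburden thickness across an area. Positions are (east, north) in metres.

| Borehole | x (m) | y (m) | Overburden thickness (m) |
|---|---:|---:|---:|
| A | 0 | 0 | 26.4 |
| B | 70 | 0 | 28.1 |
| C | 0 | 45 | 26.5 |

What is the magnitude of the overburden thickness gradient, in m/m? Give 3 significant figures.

0.0244 m/m

∂d/∂x = (28.1 − 26.4) / (70 − 0) = +0.02429
∂d/∂y = (26.5 − 26.4) / (45 − 0) = +0.002222
|∇f| = √(0.02429² + 0.002222²) = 0.02439 m/m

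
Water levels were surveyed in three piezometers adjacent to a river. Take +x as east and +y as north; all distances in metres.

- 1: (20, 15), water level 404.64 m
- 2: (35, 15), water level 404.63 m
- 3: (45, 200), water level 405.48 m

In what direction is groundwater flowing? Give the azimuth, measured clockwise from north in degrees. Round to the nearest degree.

With h = a·x + b·y + c and 1 as origin, the differences give:
  15·a + 0·b = -0.01
  25·a + 185·b = +0.84
Eliminate b (×185 and ×0, subtract): 2775·a = -1.850 → a = ∂h/∂x = -0.0006667
Back-substitute: b = ∂h/∂y = +0.004631.
Flow direction (−∇h) has components (+0.0006667 E, -0.004631 N).
Azimuth = atan2(E, N) = atan2(+0.0006667, -0.004631) = 171.8° ≈ 172°.

172°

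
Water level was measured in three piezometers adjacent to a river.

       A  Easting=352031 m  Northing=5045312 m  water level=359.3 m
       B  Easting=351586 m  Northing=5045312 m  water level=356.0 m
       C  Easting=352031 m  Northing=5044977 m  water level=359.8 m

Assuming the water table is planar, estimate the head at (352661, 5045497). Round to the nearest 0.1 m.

∂h/∂x = (356.0 − 359.3) / (351586 − 352031) = +0.007416
∂h/∂y = (359.8 − 359.3) / (5044977 − 5045312) = -0.001493
h(352661, 5045497) = 359.3 + (+0.007416)·(630) + (-0.001493)·(185) = 359.3 +4.672 -0.276 = 363.696 m.

363.7 m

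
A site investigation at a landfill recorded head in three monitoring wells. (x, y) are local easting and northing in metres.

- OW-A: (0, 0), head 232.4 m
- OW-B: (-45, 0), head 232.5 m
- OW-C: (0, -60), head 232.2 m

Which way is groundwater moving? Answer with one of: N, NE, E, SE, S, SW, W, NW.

SE

∂h/∂x = (232.5 − 232.4) / (-45 − 0) = -0.002222
∂h/∂y = (232.2 − 232.4) / (-60 − 0) = +0.003333
Flow = −∇h = (+0.002222 east, -0.003333 north), which points southeast.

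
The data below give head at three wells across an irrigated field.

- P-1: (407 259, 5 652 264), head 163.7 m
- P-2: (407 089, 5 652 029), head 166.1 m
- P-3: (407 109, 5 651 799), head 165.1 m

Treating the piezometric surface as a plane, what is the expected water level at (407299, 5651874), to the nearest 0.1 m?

161.9 m

Taking P-1 as reference: P-2−P-1 = (-170, -235, +2.4); P-3−P-1 = (-150, -465, +1.4).
Determinant of the coordinate differences = (-170)·(-465) − (-150)·(-235) = 43800.
∂h/∂x = [(+2.4)·(-465) − (+1.4)·(-235)] / 43800 = -0.01797
∂h/∂y = [(-170)·(+1.4) − (-150)·(+2.4)] / 43800 = +0.002785
h(407299, 5651874) = 163.7 + (-0.01797)·(40) + (+0.002785)·(-390) = 163.7 -0.719 -1.086 = 161.895 m.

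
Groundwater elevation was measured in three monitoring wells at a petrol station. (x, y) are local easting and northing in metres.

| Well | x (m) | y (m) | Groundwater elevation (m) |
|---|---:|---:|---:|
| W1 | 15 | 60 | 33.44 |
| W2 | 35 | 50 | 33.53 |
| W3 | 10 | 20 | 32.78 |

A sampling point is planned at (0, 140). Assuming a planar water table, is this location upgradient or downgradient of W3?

upgradient

With h = a·x + b·y + c and W1 as origin, the differences give:
  20·a + (-10)·b = +0.09
  (-5)·a + (-40)·b = -0.66
Eliminate b (×(-40) and ×(-10), subtract): -850·a = -10.200 → a = ∂h/∂x = +0.01200
Back-substitute: b = ∂h/∂y = +0.01500.
Head at (0, 140) = 33.44 + (+0.01200)·(-15) + (+0.01500)·(80) = 34.46 m.
That is higher than the 32.78 m at W3, so the point is upgradient.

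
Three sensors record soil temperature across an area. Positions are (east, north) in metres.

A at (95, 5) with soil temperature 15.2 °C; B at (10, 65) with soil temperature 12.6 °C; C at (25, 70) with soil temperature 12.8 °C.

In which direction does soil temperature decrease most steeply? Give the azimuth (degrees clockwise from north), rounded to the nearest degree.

311°

With T = a·x + b·y + c and A as origin, the differences give:
  (-85)·a + 60·b = -2.6
  (-70)·a + 65·b = -2.4
Eliminate b (×65 and ×60, subtract): -1325·a = -25.00 → a = ∂T/∂x = +0.01887
Back-substitute: b = ∂T/∂y = -0.01660.
Steepest decrease is along −∇f: components (-0.01887 E, +0.01660 N).
Azimuth = atan2(-0.01887, +0.01660) = 311.3° ≈ 311°.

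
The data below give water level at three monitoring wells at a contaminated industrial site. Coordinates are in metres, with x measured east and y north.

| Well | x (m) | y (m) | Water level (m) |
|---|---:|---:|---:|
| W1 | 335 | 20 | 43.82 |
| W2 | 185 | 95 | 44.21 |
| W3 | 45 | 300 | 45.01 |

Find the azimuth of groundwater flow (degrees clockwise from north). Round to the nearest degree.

Taking W1 as reference: W2−W1 = (-150, 75, +0.39); W3−W1 = (-290, 280, +1.19).
Solve a·Δx + b·Δy = Δh: det = (-150)·280 − (-290)·75 = -20250.
∂h/∂x = [(+0.39)·280 − (+1.19)·75] / -20250 = -0.0009852
∂h/∂y = [(-150)·(+1.19) − (-290)·(+0.39)] / -20250 = +0.003230
Flow direction (−∇h) has components (+0.0009852 E, -0.003230 N).
Azimuth = atan2(E, N) = atan2(+0.0009852, -0.003230) = 163.0° ≈ 163°.

163°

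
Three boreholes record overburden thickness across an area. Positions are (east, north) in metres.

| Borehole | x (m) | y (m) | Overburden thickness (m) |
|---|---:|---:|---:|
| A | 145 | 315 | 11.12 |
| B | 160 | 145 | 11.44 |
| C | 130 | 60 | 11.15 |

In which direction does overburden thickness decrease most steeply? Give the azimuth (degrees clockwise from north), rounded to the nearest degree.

274°

Differences from A: to B (Δx, Δy, Δh) = (15, -170, +0.32); to C = (-15, -255, +0.03).
Solve a·Δx + b·Δy = Δd: det = 15·(-255) − (-15)·(-170) = -6375.
∂d/∂x = [(+0.32)·(-255) − (+0.03)·(-170)] / -6375 = +0.01200
∂d/∂y = [15·(+0.03) − (-15)·(+0.32)] / -6375 = -0.0008235
Steepest decrease is along −∇f: components (-0.01200 E, +0.0008235 N).
Azimuth = atan2(-0.01200, +0.0008235) = 273.9° ≈ 274°.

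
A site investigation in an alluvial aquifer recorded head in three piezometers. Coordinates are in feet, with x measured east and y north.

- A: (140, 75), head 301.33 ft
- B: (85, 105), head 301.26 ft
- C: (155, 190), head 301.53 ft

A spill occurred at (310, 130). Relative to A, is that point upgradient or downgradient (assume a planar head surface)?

Taking A as reference: B−A = (-55, 30, -0.07); C−A = (15, 115, +0.20).
Solve a·Δx + b·Δy = Δh: det = (-55)·115 − 15·30 = -6775.
∂h/∂x = [(-0.07)·115 − (+0.20)·30] / -6775 = +0.002074
∂h/∂y = [(-55)·(+0.20) − 15·(-0.07)] / -6775 = +0.001469
Head at (310, 130) = 301.33 + (+0.002074)·(170) + (+0.001469)·(55) = 301.76 ft.
That is higher than the 301.33 ft at A, so the point is upgradient.

upgradient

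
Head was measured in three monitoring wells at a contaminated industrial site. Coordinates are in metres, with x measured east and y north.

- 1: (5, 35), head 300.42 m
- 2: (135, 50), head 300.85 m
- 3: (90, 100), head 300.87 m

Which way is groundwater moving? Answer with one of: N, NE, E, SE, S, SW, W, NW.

SW

Taking 1 as reference: 2−1 = (130, 15, +0.43); 3−1 = (85, 65, +0.45).
Determinant of the coordinate differences = 130·65 − 85·15 = 7175.
∂h/∂x = [(+0.43)·65 − (+0.45)·15] / 7175 = +0.002955
∂h/∂y = [130·(+0.45) − 85·(+0.43)] / 7175 = +0.003059
Flow = −∇h = (-0.002955 east, -0.003059 north), which points southwest.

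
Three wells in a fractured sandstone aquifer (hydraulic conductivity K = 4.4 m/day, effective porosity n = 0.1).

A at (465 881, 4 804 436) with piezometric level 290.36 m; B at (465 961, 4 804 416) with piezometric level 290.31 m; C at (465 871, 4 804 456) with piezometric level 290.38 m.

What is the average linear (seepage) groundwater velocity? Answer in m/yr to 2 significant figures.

Taking A as reference: B−A = (80, -20, -0.05); C−A = (-10, 20, +0.02).
Solve a·Δx + b·Δy = Δh: det = 80·20 − (-10)·(-20) = 1400.
∂h/∂x = [(-0.05)·20 − (+0.02)·(-20)] / 1400 = -0.0004286
∂h/∂y = [80·(+0.02) − (-10)·(-0.05)] / 1400 = +0.0007857
|∇h| = √(-0.0004286² + 0.0007857²) = 0.000895
Seepage velocity v = K·i/n = 4.4 × 0.000895 / 0.1 = 0.03938 m/day = 14.38 m/yr.

14 m/yr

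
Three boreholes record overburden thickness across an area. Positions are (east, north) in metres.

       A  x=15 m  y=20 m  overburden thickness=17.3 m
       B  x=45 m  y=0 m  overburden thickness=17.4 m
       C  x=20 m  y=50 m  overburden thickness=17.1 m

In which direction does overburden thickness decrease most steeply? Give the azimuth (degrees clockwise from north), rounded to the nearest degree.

With d = a·x + b·y + c and A as origin, the differences give:
  30·a + (-20)·b = +0.1
  5·a + 30·b = -0.2
Eliminate b (×30 and ×(-20), subtract): 1000·a = -1.00 → a = ∂d/∂x = -0.001000
Back-substitute: b = ∂d/∂y = -0.006500.
Steepest decrease is along −∇f: components (+0.001000 E, +0.006500 N).
Azimuth = atan2(+0.001000, +0.006500) = 8.7° ≈ 009°.

009°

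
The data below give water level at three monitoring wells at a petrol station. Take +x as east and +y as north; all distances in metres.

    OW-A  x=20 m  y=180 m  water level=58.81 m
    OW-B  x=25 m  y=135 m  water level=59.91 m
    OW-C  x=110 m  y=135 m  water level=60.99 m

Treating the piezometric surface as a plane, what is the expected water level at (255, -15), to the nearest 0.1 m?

Taking OW-A as reference: OW-B−OW-A = (5, -45, +1.10); OW-C−OW-A = (90, -45, +2.18).
Solve a·Δx + b·Δy = Δh: det = 5·(-45) − 90·(-45) = 3825.
∂h/∂x = [(+1.10)·(-45) − (+2.18)·(-45)] / 3825 = +0.01271
∂h/∂y = [5·(+2.18) − 90·(+1.10)] / 3825 = -0.02303
h(255, -15) = 58.81 + (+0.01271)·(235) + (-0.02303)·(-195) = 58.81 +2.986 +4.491 = 66.287 m.

66.3 m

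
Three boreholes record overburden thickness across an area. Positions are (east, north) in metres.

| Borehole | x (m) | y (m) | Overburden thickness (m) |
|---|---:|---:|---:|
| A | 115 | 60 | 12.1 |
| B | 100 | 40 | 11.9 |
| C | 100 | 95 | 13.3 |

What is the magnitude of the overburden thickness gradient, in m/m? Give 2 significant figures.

Taking A as reference: B−A = (-15, -20, -0.2); C−A = (-15, 35, +1.2).
Solve a·Δx + b·Δy = Δd: det = (-15)·35 − (-15)·(-20) = -825.
∂d/∂x = [(-0.2)·35 − (+1.2)·(-20)] / -825 = -0.02061
∂d/∂y = [(-15)·(+1.2) − (-15)·(-0.2)] / -825 = +0.02545
|∇f| = √(-0.02061² + 0.02545²) = 0.03275 m/m

0.033 m/m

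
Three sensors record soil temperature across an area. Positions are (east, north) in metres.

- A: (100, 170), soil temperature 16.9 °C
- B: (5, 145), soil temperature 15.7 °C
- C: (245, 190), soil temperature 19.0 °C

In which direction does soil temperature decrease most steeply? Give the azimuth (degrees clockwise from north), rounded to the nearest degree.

312°

Three-point gradient (reference A): Δ to B = (-95, -25, -1.2), Δ to C = (145, 20, +2.1).
∂T/∂x = +0.01652, ∂T/∂y = -0.01478 (det = 1725).
Steepest decrease is along −∇f: components (-0.01652 E, +0.01478 N).
Azimuth = atan2(-0.01652, +0.01478) = 311.8° ≈ 312°.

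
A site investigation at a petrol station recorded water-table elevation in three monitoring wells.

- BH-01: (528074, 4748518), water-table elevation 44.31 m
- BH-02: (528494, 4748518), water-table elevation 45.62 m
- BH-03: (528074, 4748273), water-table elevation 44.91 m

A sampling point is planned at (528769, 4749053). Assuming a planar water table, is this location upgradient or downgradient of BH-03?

upgradient

∂h/∂x = (45.62 − 44.31) / (528494 − 528074) = +0.003119
∂h/∂y = (44.91 − 44.31) / (4748273 − 4748518) = -0.002449
Head at (528769, 4749053) = 44.31 + (+0.003119)·(695) + (-0.002449)·(535) = 45.17 m.
That is higher than the 44.91 m at BH-03, so the point is upgradient.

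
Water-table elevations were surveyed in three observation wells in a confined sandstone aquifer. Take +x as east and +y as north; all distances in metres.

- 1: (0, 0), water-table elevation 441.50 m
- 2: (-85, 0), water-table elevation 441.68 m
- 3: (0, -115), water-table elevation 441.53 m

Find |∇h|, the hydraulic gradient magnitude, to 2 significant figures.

∂h/∂x = (441.68 − 441.50) / (-85 − 0) = -0.002118
∂h/∂y = (441.53 − 441.50) / (-115 − 0) = -0.0002609
|∇h| = √(-0.002118² + -0.0002609²) = 0.002134

0.0021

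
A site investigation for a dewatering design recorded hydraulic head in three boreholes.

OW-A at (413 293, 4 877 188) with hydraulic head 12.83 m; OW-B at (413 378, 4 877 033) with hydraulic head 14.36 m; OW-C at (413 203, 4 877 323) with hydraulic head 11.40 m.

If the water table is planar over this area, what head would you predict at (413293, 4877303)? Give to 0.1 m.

Taking OW-A as reference: OW-B−OW-A = (85, -155, +1.53); OW-C−OW-A = (-90, 135, -1.43).
Solve a·Δx + b·Δy = Δh: det = 85·135 − (-90)·(-155) = -2475.
∂h/∂x = [(+1.53)·135 − (-1.43)·(-155)] / -2475 = +0.006101
∂h/∂y = [85·(-1.43) − (-90)·(+1.53)] / -2475 = -0.006525
h(413293, 4877303) = 12.83 + (+0.006101)·(0) + (-0.006525)·(115) = 12.83 +0.000 -0.750 = 12.080 m.

12.1 m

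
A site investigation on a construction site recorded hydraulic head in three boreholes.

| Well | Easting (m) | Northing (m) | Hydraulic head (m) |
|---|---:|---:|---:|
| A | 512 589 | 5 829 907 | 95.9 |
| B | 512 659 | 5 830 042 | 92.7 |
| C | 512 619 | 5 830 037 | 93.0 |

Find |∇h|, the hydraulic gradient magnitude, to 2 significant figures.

With h = a·x + b·y + c and A as origin, the differences give:
  70·a + 135·b = -3.2
  30·a + 130·b = -2.9
Eliminate b (×130 and ×135, subtract): 5050·a = -24.50 → a = ∂h/∂x = -0.004851
Back-substitute: b = ∂h/∂y = -0.02119.
|∇h| = √(-0.004851² + -0.02119²) = 0.02174

0.022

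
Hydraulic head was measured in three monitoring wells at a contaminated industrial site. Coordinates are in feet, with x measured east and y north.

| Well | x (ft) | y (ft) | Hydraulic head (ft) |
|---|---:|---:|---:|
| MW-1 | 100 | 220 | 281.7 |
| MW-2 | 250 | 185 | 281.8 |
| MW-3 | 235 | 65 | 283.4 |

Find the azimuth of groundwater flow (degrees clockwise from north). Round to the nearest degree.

010°

With h = a·x + b·y + c and MW-1 as origin, the differences give:
  150·a + (-35)·b = +0.1
  135·a + (-155)·b = +1.7
Eliminate b (×(-155) and ×(-35), subtract): -18525·a = 44.00 → a = ∂h/∂x = -0.002375
Back-substitute: b = ∂h/∂y = -0.01304.
Flow direction (−∇h) has components (+0.002375 E, +0.01304 N).
Azimuth = atan2(E, N) = atan2(+0.002375, +0.01304) = 10.3° ≈ 010°.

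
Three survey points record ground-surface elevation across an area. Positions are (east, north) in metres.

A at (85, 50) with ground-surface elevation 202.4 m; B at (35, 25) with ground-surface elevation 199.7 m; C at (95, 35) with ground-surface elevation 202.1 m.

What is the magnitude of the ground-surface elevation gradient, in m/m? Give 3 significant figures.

Taking A as reference: B−A = (-50, -25, -2.7); C−A = (10, -15, -0.3).
Solve a·Δx + b·Δy = Δz: det = (-50)·(-15) − 10·(-25) = 1000.
∂z/∂x = [(-2.7)·(-15) − (-0.3)·(-25)] / 1000 = +0.03300
∂z/∂y = [(-50)·(-0.3) − 10·(-2.7)] / 1000 = +0.04200
|∇f| = √(0.03300² + 0.04200²) = 0.05341 m/m

0.0534 m/m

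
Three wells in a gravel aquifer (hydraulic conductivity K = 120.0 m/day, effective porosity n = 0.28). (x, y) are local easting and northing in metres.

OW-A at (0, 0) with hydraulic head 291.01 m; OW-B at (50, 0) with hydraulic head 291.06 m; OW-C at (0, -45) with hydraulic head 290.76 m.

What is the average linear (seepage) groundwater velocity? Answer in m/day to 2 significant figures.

∂h/∂x = (291.06 − 291.01) / (50 − 0) = +0.001000
∂h/∂y = (290.76 − 291.01) / (-45 − 0) = +0.005556
|∇h| = √(0.001000² + 0.005556²) = 0.005645
Seepage velocity v = K·i/n = 120.0 × 0.005645 / 0.28 = 2.419 m/day.

2.4 m/day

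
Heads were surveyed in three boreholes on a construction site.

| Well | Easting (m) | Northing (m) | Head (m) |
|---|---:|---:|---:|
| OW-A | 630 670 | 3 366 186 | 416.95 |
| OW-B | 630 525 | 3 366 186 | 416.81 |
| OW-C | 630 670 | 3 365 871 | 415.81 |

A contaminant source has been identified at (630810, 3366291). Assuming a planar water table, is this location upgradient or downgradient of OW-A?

upgradient

∂h/∂x = (416.81 − 416.95) / (630525 − 630670) = +0.0009655
∂h/∂y = (415.81 − 416.95) / (3365871 − 3366186) = +0.003619
Head at (630810, 3366291) = 416.95 + (+0.0009655)·(140) + (+0.003619)·(105) = 417.47 m.
That is higher than the 416.95 m at OW-A, so the point is upgradient.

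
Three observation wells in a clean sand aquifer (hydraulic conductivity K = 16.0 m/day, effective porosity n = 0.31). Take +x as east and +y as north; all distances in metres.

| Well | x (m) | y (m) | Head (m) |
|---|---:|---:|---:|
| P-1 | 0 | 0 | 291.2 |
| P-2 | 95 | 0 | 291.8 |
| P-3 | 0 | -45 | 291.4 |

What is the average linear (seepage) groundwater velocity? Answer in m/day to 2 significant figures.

∂h/∂x = (291.8 − 291.2) / (95 − 0) = +0.006316
∂h/∂y = (291.4 − 291.2) / (-45 − 0) = -0.004444
|∇h| = √(0.006316² + -0.004444²) = 0.007723
Seepage velocity v = K·i/n = 16.0 × 0.007723 / 0.31 = 0.3986 m/day.

0.40 m/day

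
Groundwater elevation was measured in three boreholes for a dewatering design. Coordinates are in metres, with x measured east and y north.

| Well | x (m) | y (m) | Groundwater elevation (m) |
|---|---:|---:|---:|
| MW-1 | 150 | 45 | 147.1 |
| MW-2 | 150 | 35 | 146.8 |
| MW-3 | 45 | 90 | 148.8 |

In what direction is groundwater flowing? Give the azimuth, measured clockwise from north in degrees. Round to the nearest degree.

Differences from MW-1: to MW-2 (Δx, Δy, Δh) = (0, -10, -0.3); to MW-3 = (-105, 45, +1.7).
Determinant of the coordinate differences = 0·45 − (-105)·(-10) = -1050.
∂h/∂x = [(-0.3)·45 − (+1.7)·(-10)] / -1050 = -0.003333
∂h/∂y = [0·(+1.7) − (-105)·(-0.3)] / -1050 = +0.03000
Flow direction (−∇h) has components (+0.003333 E, -0.03000 N).
Azimuth = atan2(E, N) = atan2(+0.003333, -0.03000) = 173.7° ≈ 174°.

174°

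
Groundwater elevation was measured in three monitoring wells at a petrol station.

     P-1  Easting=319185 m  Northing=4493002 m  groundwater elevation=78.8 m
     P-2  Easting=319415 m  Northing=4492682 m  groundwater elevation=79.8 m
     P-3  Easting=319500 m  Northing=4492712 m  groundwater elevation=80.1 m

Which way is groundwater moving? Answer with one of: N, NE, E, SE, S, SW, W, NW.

Differences from P-1: to P-2 (Δx, Δy, Δh) = (230, -320, +1.0); to P-3 = (315, -290, +1.3).
Solve a·Δx + b·Δy = Δh: det = 230·(-290) − 315·(-320) = 34100.
∂h/∂x = [(+1.0)·(-290) − (+1.3)·(-320)] / 34100 = +0.003695
∂h/∂y = [230·(+1.3) − 315·(+1.0)] / 34100 = -0.0004692
Flow = −∇h = (-0.003695 east, +0.0004692 north), which points west.

W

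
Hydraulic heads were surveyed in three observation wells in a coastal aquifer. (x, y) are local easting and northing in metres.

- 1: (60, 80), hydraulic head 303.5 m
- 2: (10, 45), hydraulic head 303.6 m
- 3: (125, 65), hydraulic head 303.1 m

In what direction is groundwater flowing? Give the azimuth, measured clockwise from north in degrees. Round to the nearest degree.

131°

Three-point gradient (reference 1): Δ to 2 = (-50, -35, +0.1), Δ to 3 = (65, -15, -0.4).
∂h/∂x = -0.005124, ∂h/∂y = +0.004463 (det = 3025).
Flow direction (−∇h) has components (+0.005124 E, -0.004463 N).
Azimuth = atan2(E, N) = atan2(+0.005124, -0.004463) = 131.1° ≈ 131°.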